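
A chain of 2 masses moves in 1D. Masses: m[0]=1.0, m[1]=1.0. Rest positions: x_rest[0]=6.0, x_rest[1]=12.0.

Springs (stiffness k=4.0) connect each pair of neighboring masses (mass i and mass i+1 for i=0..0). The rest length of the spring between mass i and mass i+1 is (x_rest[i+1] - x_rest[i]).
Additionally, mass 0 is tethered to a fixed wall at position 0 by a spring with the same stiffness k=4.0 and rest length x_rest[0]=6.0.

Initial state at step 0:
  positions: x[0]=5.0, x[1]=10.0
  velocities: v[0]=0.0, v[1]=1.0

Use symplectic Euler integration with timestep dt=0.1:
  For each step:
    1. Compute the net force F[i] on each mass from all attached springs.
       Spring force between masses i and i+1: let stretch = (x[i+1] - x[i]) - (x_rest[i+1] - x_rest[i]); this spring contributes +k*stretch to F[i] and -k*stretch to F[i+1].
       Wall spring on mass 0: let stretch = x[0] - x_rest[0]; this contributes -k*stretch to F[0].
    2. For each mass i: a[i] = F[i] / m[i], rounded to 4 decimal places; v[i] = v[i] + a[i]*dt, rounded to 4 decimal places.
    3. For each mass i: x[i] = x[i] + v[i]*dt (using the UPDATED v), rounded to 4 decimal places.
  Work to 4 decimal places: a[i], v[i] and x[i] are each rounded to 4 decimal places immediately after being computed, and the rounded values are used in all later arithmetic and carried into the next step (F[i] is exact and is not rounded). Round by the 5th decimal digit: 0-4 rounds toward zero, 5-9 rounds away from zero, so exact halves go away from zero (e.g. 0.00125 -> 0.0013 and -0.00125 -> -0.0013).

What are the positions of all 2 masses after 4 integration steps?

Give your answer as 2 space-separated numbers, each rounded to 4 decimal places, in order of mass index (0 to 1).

Step 0: x=[5.0000 10.0000] v=[0.0000 1.0000]
Step 1: x=[5.0000 10.1400] v=[0.0000 1.4000]
Step 2: x=[5.0056 10.3144] v=[0.0560 1.7440]
Step 3: x=[5.0233 10.5165] v=[0.1773 2.0205]
Step 4: x=[5.0598 10.7388] v=[0.3653 2.2232]

Answer: 5.0598 10.7388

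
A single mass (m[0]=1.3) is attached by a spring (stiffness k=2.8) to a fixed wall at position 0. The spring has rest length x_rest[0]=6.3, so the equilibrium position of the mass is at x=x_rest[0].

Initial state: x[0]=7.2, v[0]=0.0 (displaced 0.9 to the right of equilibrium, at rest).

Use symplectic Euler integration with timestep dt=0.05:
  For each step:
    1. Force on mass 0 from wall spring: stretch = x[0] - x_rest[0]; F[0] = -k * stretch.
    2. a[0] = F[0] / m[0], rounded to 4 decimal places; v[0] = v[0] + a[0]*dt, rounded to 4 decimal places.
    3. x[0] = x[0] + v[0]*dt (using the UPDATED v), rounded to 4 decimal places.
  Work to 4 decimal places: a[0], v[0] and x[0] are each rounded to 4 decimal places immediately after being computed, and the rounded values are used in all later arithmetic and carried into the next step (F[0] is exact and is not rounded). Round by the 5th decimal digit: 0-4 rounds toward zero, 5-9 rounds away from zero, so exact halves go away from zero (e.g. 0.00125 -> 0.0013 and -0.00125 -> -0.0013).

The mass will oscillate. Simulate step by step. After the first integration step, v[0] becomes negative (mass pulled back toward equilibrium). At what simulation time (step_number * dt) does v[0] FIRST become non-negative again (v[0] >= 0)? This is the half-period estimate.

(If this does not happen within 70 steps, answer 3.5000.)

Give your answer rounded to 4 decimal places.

Step 0: x=[7.2000] v=[0.0000]
Step 1: x=[7.1952] v=[-0.0969]
Step 2: x=[7.1855] v=[-0.1933]
Step 3: x=[7.1711] v=[-0.2887]
Step 4: x=[7.1520] v=[-0.3825]
Step 5: x=[7.1283] v=[-0.4743]
Step 6: x=[7.1001] v=[-0.5635]
Step 7: x=[7.0676] v=[-0.6497]
Step 8: x=[7.0310] v=[-0.7324]
Step 9: x=[6.9904] v=[-0.8111]
Step 10: x=[6.9461] v=[-0.8855]
Step 11: x=[6.8983] v=[-0.9551]
Step 12: x=[6.8473] v=[-1.0195]
Step 13: x=[6.7934] v=[-1.0784]
Step 14: x=[6.7368] v=[-1.1315]
Step 15: x=[6.6779] v=[-1.1785]
Step 16: x=[6.6169] v=[-1.2192]
Step 17: x=[6.5542] v=[-1.2533]
Step 18: x=[6.4902] v=[-1.2807]
Step 19: x=[6.4251] v=[-1.3012]
Step 20: x=[6.3594] v=[-1.3147]
Step 21: x=[6.2933] v=[-1.3211]
Step 22: x=[6.2273] v=[-1.3204]
Step 23: x=[6.1617] v=[-1.3126]
Step 24: x=[6.0968] v=[-1.2977]
Step 25: x=[6.0330] v=[-1.2758]
Step 26: x=[5.9707] v=[-1.2470]
Step 27: x=[5.9101] v=[-1.2115]
Step 28: x=[5.8516] v=[-1.1695]
Step 29: x=[5.7955] v=[-1.1212]
Step 30: x=[5.7422] v=[-1.0669]
Step 31: x=[5.6919] v=[-1.0068]
Step 32: x=[5.6448] v=[-0.9413]
Step 33: x=[5.6013] v=[-0.8707]
Step 34: x=[5.5615] v=[-0.7955]
Step 35: x=[5.5257] v=[-0.7160]
Step 36: x=[5.4941] v=[-0.6326]
Step 37: x=[5.4668] v=[-0.5458]
Step 38: x=[5.4440] v=[-0.4561]
Step 39: x=[5.4258] v=[-0.3639]
Step 40: x=[5.4123] v=[-0.2698]
Step 41: x=[5.4036] v=[-0.1742]
Step 42: x=[5.3997] v=[-0.0777]
Step 43: x=[5.4007] v=[0.0193]
First v>=0 after going negative at step 43, time=2.1500

Answer: 2.1500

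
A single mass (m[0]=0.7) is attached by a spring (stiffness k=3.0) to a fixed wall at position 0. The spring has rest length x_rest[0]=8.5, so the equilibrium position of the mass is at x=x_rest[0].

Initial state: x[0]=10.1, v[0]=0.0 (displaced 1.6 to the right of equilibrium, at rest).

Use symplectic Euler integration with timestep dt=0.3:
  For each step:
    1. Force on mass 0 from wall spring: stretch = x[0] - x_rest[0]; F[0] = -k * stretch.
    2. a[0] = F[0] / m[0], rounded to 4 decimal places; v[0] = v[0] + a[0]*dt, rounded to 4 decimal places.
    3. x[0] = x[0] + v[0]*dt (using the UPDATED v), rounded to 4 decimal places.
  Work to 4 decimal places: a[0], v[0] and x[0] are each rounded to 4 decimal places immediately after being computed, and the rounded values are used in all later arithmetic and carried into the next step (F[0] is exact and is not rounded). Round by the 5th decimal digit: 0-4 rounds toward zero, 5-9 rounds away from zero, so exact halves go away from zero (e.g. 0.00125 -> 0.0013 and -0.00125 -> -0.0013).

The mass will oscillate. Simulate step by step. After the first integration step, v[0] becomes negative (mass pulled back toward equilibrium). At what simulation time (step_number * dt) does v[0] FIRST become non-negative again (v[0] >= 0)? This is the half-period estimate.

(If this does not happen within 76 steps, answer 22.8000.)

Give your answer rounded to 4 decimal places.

Answer: 1.5000

Derivation:
Step 0: x=[10.1000] v=[0.0000]
Step 1: x=[9.4829] v=[-2.0571]
Step 2: x=[8.4867] v=[-3.3208]
Step 3: x=[7.4956] v=[-3.3037]
Step 4: x=[6.8919] v=[-2.0123]
Step 5: x=[6.9085] v=[0.0553]
First v>=0 after going negative at step 5, time=1.5000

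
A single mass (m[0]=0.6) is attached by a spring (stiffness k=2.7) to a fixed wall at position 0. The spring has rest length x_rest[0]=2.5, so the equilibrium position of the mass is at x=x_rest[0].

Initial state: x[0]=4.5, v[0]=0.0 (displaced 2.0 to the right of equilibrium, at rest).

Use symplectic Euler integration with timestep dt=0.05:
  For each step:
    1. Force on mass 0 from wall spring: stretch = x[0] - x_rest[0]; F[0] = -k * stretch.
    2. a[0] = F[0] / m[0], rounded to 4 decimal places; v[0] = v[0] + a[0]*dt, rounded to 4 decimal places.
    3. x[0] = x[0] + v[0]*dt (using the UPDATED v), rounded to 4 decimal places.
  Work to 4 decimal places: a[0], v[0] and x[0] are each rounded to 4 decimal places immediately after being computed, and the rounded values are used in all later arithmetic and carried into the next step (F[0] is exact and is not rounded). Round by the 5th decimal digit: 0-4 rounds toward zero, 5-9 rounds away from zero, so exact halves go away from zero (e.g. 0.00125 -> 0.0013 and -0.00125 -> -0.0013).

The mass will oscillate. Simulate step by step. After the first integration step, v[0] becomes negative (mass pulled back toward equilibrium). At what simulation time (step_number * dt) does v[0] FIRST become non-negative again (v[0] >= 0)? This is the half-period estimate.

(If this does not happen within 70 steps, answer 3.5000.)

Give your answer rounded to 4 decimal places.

Step 0: x=[4.5000] v=[0.0000]
Step 1: x=[4.4775] v=[-0.4500]
Step 2: x=[4.4328] v=[-0.8949]
Step 3: x=[4.3663] v=[-1.3298]
Step 4: x=[4.2788] v=[-1.7497]
Step 5: x=[4.1713] v=[-2.1499]
Step 6: x=[4.0450] v=[-2.5259]
Step 7: x=[3.9013] v=[-2.8735]
Step 8: x=[3.7419] v=[-3.1888]
Step 9: x=[3.5685] v=[-3.4682]
Step 10: x=[3.3831] v=[-3.7086]
Step 11: x=[3.1877] v=[-3.9073]
Step 12: x=[2.9846] v=[-4.0620]
Step 13: x=[2.7761] v=[-4.1710]
Step 14: x=[2.5644] v=[-4.2331]
Step 15: x=[2.3520] v=[-4.2476]
Step 16: x=[2.1413] v=[-4.2143]
Step 17: x=[1.9346] v=[-4.1336]
Step 18: x=[1.7343] v=[-4.0064]
Step 19: x=[1.5426] v=[-3.8341]
Step 20: x=[1.3617] v=[-3.6187]
Step 21: x=[1.1936] v=[-3.3626]
Step 22: x=[1.0402] v=[-3.0687]
Step 23: x=[0.9032] v=[-2.7402]
Step 24: x=[0.7842] v=[-2.3809]
Step 25: x=[0.6845] v=[-1.9948]
Step 26: x=[0.6052] v=[-1.5863]
Step 27: x=[0.5472] v=[-1.1600]
Step 28: x=[0.5112] v=[-0.7206]
Step 29: x=[0.4975] v=[-0.2731]
Step 30: x=[0.5064] v=[0.1775]
First v>=0 after going negative at step 30, time=1.5000

Answer: 1.5000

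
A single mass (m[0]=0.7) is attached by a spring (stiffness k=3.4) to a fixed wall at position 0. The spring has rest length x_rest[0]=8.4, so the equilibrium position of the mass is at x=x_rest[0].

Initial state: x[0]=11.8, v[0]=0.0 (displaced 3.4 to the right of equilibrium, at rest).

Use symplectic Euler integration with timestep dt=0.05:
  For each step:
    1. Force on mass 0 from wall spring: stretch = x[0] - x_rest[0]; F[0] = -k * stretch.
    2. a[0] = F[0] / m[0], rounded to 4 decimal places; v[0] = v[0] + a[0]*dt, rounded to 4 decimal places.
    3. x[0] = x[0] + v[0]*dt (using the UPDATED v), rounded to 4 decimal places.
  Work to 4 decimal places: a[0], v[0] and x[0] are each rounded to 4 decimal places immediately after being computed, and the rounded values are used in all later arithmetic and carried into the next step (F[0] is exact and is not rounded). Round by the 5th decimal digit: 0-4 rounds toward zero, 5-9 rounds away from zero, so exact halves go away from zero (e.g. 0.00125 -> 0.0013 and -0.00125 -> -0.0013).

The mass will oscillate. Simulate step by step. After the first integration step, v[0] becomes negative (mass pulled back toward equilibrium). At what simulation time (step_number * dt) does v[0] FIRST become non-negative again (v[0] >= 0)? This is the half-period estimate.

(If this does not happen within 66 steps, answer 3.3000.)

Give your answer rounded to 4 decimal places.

Answer: 1.4500

Derivation:
Step 0: x=[11.8000] v=[0.0000]
Step 1: x=[11.7587] v=[-0.8257]
Step 2: x=[11.6766] v=[-1.6414]
Step 3: x=[11.5547] v=[-2.4371]
Step 4: x=[11.3945] v=[-3.2032]
Step 5: x=[11.1980] v=[-3.9304]
Step 6: x=[10.9675] v=[-4.6099]
Step 7: x=[10.7058] v=[-5.2334]
Step 8: x=[10.4161] v=[-5.7934]
Step 9: x=[10.1020] v=[-6.2830]
Step 10: x=[9.7672] v=[-6.6963]
Step 11: x=[9.4158] v=[-7.0283]
Step 12: x=[9.0521] v=[-7.2750]
Step 13: x=[8.6804] v=[-7.4334]
Step 14: x=[8.3053] v=[-7.5015]
Step 15: x=[7.9314] v=[-7.4785]
Step 16: x=[7.5632] v=[-7.3647]
Step 17: x=[7.2051] v=[-7.1615]
Step 18: x=[6.8615] v=[-6.8713]
Step 19: x=[6.5366] v=[-6.4977]
Step 20: x=[6.2343] v=[-6.0452]
Step 21: x=[5.9583] v=[-5.5192]
Step 22: x=[5.7120] v=[-4.9262]
Step 23: x=[5.4983] v=[-4.2734]
Step 24: x=[5.3199] v=[-3.5687]
Step 25: x=[5.1789] v=[-2.8207]
Step 26: x=[5.0770] v=[-2.0384]
Step 27: x=[5.0154] v=[-1.2314]
Step 28: x=[4.9949] v=[-0.4094]
Step 29: x=[5.0158] v=[0.4176]
First v>=0 after going negative at step 29, time=1.4500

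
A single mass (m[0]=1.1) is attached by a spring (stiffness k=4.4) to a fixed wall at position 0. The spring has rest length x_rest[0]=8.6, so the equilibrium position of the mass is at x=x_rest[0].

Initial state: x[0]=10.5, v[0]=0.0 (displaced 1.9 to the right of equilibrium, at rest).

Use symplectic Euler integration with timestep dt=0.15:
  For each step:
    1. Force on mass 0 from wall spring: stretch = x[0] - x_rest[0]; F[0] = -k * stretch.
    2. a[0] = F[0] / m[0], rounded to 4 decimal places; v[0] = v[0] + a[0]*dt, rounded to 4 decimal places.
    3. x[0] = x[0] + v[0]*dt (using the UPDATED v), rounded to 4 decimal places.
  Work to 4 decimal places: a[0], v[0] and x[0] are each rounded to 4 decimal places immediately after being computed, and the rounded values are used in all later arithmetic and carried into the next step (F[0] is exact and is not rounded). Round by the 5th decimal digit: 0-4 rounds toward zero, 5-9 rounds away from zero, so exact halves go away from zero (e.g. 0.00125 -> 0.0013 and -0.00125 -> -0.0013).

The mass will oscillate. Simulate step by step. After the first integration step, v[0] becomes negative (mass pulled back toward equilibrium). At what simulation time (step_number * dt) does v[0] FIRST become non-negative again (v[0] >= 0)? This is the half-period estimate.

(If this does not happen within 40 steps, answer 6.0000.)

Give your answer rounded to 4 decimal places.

Answer: 1.6500

Derivation:
Step 0: x=[10.5000] v=[0.0000]
Step 1: x=[10.3290] v=[-1.1400]
Step 2: x=[10.0024] v=[-2.1774]
Step 3: x=[9.5496] v=[-3.0188]
Step 4: x=[9.0113] v=[-3.5886]
Step 5: x=[8.4360] v=[-3.8354]
Step 6: x=[7.8755] v=[-3.7370]
Step 7: x=[7.3802] v=[-3.3023]
Step 8: x=[6.9946] v=[-2.5704]
Step 9: x=[6.7535] v=[-1.6072]
Step 10: x=[6.6786] v=[-0.4993]
Step 11: x=[6.7766] v=[0.6535]
First v>=0 after going negative at step 11, time=1.6500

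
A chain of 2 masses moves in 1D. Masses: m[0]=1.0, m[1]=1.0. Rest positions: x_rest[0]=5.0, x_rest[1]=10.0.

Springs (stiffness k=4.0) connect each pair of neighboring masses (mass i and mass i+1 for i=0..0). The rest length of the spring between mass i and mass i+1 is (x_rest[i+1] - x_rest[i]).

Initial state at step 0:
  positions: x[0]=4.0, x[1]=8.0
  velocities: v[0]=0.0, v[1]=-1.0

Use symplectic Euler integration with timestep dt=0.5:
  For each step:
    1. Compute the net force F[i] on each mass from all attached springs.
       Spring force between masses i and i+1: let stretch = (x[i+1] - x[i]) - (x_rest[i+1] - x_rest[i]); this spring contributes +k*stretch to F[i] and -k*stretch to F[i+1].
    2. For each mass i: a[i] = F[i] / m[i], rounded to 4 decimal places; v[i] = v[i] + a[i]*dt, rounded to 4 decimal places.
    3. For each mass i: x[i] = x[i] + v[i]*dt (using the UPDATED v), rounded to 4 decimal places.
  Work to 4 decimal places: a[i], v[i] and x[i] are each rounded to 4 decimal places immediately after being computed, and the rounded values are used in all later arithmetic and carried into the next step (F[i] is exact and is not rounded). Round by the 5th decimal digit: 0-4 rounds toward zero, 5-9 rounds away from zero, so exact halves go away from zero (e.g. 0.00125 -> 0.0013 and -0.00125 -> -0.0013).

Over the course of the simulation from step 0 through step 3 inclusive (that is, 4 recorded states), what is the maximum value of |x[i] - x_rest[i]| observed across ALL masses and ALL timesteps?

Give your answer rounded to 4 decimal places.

Step 0: x=[4.0000 8.0000] v=[0.0000 -1.0000]
Step 1: x=[3.0000 8.5000] v=[-2.0000 1.0000]
Step 2: x=[2.5000 8.5000] v=[-1.0000 0.0000]
Step 3: x=[3.0000 7.5000] v=[1.0000 -2.0000]
Max displacement = 2.5000

Answer: 2.5000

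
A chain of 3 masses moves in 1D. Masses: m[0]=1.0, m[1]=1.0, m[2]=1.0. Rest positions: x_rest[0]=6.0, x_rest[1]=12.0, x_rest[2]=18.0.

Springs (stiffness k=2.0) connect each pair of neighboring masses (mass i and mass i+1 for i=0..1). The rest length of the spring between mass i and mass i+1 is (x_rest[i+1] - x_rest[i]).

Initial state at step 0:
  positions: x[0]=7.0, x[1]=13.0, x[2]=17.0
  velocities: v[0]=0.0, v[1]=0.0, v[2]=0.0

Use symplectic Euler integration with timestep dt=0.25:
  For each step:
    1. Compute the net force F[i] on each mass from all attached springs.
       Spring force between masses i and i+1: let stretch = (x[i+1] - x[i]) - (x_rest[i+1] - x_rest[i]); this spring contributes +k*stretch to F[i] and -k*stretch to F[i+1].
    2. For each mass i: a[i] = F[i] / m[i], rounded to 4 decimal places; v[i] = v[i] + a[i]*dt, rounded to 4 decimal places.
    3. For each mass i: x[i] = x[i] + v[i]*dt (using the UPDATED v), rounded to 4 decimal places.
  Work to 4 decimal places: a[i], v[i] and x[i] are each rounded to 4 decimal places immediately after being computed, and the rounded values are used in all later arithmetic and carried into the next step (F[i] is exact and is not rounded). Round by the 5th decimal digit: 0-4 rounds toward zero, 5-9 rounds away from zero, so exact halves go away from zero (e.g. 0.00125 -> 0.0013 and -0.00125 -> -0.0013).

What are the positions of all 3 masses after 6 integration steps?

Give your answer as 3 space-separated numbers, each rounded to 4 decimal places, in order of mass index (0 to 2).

Answer: 5.8653 11.9002 19.2348

Derivation:
Step 0: x=[7.0000 13.0000 17.0000] v=[0.0000 0.0000 0.0000]
Step 1: x=[7.0000 12.7500 17.2500] v=[0.0000 -1.0000 1.0000]
Step 2: x=[6.9688 12.3438 17.6875] v=[-0.1250 -1.6250 1.7500]
Step 3: x=[6.8594 11.9336 18.2071] v=[-0.4375 -1.6407 2.0782]
Step 4: x=[6.6343 11.6733 18.6925] v=[-0.9004 -1.0411 1.9415]
Step 5: x=[6.2891 11.6606 19.0505] v=[-1.3809 -0.0510 1.4319]
Step 6: x=[5.8653 11.9002 19.2348] v=[-1.6952 0.9582 0.7370]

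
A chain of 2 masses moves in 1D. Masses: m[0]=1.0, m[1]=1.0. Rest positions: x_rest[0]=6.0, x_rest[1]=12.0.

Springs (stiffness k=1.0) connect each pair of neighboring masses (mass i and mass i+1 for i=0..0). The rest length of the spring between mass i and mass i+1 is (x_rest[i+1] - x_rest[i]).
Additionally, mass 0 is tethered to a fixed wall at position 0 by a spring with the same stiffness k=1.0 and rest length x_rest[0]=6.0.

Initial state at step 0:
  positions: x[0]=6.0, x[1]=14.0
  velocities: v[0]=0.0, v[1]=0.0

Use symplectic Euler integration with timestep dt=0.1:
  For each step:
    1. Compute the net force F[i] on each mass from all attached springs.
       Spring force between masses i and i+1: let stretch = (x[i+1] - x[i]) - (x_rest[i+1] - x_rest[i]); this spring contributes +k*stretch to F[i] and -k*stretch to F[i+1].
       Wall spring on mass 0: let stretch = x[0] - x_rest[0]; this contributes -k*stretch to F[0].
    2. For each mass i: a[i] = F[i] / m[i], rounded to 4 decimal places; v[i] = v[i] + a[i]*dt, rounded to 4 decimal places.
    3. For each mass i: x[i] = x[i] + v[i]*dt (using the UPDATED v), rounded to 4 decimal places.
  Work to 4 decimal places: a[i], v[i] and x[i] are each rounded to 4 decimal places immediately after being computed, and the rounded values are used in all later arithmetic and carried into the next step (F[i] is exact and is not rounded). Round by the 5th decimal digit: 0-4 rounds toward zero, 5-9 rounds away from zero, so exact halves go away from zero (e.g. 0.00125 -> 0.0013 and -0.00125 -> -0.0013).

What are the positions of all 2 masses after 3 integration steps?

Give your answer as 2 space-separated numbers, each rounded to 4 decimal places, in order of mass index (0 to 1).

Answer: 6.1170 13.8820

Derivation:
Step 0: x=[6.0000 14.0000] v=[0.0000 0.0000]
Step 1: x=[6.0200 13.9800] v=[0.2000 -0.2000]
Step 2: x=[6.0594 13.9404] v=[0.3940 -0.3960]
Step 3: x=[6.1170 13.8820] v=[0.5762 -0.5841]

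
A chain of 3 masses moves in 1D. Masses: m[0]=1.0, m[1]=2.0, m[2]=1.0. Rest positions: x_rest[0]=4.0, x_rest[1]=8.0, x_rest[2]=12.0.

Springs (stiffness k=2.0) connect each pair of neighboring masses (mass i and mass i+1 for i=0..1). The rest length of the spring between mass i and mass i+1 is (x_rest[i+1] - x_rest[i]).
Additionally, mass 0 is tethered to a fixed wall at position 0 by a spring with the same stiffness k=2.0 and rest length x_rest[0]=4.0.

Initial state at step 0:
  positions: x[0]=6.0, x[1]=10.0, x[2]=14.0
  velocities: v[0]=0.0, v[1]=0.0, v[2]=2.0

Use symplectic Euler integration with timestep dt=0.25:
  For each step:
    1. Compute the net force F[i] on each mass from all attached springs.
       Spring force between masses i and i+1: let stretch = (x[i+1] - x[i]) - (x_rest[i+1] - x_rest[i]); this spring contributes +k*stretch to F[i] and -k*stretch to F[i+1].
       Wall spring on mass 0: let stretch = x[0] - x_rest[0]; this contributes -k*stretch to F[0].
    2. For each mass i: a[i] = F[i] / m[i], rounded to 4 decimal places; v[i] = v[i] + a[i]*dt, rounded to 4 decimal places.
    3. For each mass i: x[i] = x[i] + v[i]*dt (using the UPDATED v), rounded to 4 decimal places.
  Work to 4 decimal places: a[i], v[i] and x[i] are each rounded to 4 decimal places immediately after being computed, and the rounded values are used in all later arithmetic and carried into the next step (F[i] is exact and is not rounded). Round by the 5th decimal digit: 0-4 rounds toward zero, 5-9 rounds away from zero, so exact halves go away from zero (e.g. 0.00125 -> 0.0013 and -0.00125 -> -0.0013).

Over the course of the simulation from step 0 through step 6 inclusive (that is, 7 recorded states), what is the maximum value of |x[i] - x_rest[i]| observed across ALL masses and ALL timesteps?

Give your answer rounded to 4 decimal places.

Step 0: x=[6.0000 10.0000 14.0000] v=[0.0000 0.0000 2.0000]
Step 1: x=[5.7500 10.0000 14.5000] v=[-1.0000 0.0000 2.0000]
Step 2: x=[5.3125 10.0156 14.9375] v=[-1.7500 0.0625 1.7500]
Step 3: x=[4.7988 10.0449 15.2598] v=[-2.0547 0.1172 1.2891]
Step 4: x=[4.3410 10.0723 15.4302] v=[-1.8311 0.1094 0.6817]
Step 5: x=[4.0570 10.0763 15.4309] v=[-1.1360 0.0161 0.0028]
Step 6: x=[4.0183 10.0388 15.2623] v=[-0.1549 -0.1501 -0.6745]
Max displacement = 3.4309

Answer: 3.4309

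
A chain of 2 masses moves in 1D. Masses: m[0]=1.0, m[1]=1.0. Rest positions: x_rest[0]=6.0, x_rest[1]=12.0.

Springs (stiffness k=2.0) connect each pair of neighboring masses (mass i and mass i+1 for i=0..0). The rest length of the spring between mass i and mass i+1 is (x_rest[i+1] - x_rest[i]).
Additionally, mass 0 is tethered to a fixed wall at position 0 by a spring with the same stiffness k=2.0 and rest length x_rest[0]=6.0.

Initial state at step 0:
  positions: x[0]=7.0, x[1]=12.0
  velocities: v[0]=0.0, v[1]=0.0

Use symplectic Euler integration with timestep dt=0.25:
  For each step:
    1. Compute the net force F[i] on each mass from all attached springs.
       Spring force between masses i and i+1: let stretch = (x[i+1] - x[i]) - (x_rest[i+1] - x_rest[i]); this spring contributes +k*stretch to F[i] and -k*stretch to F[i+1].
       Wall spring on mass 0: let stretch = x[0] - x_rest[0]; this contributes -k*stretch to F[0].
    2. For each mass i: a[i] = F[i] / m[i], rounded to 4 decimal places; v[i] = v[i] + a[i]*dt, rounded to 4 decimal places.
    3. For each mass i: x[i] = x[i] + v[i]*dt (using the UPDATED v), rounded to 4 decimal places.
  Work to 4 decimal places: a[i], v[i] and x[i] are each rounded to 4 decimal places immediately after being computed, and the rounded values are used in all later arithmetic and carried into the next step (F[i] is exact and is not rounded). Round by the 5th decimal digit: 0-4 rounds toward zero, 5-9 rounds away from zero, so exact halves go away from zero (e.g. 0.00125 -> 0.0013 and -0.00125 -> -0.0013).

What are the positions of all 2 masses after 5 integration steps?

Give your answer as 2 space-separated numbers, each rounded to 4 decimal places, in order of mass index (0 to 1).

Answer: 5.3454 12.6274

Derivation:
Step 0: x=[7.0000 12.0000] v=[0.0000 0.0000]
Step 1: x=[6.7500 12.1250] v=[-1.0000 0.5000]
Step 2: x=[6.3281 12.3281] v=[-1.6875 0.8125]
Step 3: x=[5.8652 12.5312] v=[-1.8516 0.8125]
Step 4: x=[5.5024 12.6511] v=[-1.4512 0.4795]
Step 5: x=[5.3454 12.6274] v=[-0.6281 -0.0949]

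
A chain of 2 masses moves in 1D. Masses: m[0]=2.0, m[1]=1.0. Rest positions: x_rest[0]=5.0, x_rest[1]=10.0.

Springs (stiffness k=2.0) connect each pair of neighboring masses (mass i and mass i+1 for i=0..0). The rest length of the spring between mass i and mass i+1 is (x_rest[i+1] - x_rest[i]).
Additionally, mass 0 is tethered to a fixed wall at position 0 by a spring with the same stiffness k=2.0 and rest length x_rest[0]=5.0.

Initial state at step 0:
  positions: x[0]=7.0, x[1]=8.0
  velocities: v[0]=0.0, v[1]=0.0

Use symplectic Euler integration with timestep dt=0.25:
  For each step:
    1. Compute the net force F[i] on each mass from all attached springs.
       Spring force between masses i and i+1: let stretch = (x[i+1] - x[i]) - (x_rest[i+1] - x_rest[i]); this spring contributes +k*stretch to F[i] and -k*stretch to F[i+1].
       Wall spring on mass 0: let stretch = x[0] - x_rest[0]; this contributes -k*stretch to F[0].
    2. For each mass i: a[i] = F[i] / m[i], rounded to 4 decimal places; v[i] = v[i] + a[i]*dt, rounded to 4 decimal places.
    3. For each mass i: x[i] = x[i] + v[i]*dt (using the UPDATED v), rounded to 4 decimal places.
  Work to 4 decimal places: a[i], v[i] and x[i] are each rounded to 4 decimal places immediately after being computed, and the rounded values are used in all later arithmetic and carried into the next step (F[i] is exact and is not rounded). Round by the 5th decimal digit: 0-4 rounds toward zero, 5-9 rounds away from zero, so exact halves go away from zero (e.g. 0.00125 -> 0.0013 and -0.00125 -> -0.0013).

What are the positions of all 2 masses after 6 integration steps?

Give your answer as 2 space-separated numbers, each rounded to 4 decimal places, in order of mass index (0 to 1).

Answer: 3.3503 12.5989

Derivation:
Step 0: x=[7.0000 8.0000] v=[0.0000 0.0000]
Step 1: x=[6.6250 8.5000] v=[-1.5000 2.0000]
Step 2: x=[5.9531 9.3906] v=[-2.6875 3.5625]
Step 3: x=[5.1240 10.4766] v=[-3.3164 4.3438]
Step 4: x=[4.3092 11.5185] v=[-3.2593 4.1675]
Step 5: x=[3.6756 12.2842] v=[-2.5343 3.0629]
Step 6: x=[3.3503 12.5989] v=[-1.3011 1.2586]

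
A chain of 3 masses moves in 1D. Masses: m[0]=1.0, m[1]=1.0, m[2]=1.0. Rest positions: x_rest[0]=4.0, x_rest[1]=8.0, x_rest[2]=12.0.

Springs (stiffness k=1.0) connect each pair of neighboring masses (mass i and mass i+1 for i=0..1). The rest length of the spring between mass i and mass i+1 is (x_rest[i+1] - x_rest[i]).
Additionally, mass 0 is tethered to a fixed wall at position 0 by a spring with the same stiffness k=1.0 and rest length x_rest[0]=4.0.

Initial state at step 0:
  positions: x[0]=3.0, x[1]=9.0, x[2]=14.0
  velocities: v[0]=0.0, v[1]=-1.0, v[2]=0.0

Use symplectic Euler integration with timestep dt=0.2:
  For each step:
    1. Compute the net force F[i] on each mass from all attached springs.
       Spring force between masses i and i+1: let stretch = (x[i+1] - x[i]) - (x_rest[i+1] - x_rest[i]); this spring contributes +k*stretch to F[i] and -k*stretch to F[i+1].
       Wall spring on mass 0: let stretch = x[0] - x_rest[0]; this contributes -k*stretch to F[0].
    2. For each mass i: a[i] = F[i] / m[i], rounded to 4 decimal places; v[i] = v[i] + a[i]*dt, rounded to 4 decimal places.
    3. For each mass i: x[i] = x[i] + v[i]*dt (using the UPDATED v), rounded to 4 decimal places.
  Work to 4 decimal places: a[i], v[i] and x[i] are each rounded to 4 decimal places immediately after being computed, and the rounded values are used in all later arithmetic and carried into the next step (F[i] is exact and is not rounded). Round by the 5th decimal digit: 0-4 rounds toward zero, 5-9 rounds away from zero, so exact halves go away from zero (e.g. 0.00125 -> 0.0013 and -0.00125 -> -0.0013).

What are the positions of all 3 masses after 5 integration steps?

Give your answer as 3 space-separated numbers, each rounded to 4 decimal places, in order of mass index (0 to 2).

Step 0: x=[3.0000 9.0000 14.0000] v=[0.0000 -1.0000 0.0000]
Step 1: x=[3.1200 8.7600 13.9600] v=[0.6000 -1.2000 -0.2000]
Step 2: x=[3.3408 8.5024 13.8720] v=[1.1040 -1.2880 -0.4400]
Step 3: x=[3.6344 8.2531 13.7292] v=[1.4682 -1.2464 -0.7139]
Step 4: x=[3.9674 8.0381 13.5274] v=[1.6651 -1.0749 -1.0091]
Step 5: x=[4.3046 7.8799 13.2660] v=[1.6858 -0.7912 -1.3070]

Answer: 4.3046 7.8799 13.2660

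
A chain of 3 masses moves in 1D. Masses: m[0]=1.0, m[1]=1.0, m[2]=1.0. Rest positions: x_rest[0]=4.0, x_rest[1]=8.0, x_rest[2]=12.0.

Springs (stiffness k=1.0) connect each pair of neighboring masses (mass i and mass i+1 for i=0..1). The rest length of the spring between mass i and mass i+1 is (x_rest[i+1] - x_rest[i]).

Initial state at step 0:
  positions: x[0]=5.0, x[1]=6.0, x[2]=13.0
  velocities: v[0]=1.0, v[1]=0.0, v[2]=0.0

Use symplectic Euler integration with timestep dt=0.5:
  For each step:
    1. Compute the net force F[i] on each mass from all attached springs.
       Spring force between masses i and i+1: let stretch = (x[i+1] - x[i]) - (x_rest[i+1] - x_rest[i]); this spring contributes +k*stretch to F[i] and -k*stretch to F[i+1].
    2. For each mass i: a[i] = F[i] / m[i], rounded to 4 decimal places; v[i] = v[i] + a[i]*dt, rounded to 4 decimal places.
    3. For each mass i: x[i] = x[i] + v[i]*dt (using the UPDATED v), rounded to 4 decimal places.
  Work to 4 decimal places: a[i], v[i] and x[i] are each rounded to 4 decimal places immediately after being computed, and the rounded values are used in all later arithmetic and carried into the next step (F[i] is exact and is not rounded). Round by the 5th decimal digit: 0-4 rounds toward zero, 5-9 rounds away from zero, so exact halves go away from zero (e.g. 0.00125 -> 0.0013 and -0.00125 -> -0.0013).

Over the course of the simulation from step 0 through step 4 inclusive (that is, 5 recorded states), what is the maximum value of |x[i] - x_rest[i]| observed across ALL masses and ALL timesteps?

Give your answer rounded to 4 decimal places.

Answer: 2.6250

Derivation:
Step 0: x=[5.0000 6.0000 13.0000] v=[1.0000 0.0000 0.0000]
Step 1: x=[4.7500 7.5000 12.2500] v=[-0.5000 3.0000 -1.5000]
Step 2: x=[4.1875 9.5000 11.3125] v=[-1.1250 4.0000 -1.8750]
Step 3: x=[3.9531 10.6250 10.9219] v=[-0.4688 2.2500 -0.7813]
Step 4: x=[4.3867 10.1563 11.4571] v=[0.8672 -0.9375 1.0703]
Max displacement = 2.6250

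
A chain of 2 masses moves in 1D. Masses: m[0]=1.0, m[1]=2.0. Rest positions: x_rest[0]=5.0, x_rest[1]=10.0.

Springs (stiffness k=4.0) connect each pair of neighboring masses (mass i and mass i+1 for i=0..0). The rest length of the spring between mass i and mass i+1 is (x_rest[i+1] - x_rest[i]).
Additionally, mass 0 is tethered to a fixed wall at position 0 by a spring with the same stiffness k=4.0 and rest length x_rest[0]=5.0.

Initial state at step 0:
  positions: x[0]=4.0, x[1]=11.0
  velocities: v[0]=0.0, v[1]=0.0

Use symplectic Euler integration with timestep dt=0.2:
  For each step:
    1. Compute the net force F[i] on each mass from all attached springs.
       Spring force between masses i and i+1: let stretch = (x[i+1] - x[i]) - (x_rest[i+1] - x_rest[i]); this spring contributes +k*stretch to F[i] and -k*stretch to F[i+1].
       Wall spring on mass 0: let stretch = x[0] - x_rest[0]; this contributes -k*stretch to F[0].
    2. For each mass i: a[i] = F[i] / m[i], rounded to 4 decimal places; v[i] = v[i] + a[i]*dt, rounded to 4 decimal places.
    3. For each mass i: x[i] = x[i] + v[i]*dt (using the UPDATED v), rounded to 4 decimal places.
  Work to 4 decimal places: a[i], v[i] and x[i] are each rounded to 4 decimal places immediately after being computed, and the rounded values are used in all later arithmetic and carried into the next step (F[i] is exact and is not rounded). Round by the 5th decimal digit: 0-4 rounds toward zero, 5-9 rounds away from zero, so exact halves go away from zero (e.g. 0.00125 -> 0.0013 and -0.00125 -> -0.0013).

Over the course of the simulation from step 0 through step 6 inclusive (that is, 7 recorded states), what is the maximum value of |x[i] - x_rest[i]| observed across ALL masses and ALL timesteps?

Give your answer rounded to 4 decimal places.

Answer: 1.5565

Derivation:
Step 0: x=[4.0000 11.0000] v=[0.0000 0.0000]
Step 1: x=[4.4800 10.8400] v=[2.4000 -0.8000]
Step 2: x=[5.2608 10.5712] v=[3.9040 -1.3440]
Step 3: x=[6.0495 10.2776] v=[3.9437 -1.4682]
Step 4: x=[6.5468 10.0457] v=[2.4866 -1.1594]
Step 5: x=[6.5565 9.9339] v=[0.0483 -0.5590]
Step 6: x=[6.0575 9.9519] v=[-2.4950 0.0900]
Max displacement = 1.5565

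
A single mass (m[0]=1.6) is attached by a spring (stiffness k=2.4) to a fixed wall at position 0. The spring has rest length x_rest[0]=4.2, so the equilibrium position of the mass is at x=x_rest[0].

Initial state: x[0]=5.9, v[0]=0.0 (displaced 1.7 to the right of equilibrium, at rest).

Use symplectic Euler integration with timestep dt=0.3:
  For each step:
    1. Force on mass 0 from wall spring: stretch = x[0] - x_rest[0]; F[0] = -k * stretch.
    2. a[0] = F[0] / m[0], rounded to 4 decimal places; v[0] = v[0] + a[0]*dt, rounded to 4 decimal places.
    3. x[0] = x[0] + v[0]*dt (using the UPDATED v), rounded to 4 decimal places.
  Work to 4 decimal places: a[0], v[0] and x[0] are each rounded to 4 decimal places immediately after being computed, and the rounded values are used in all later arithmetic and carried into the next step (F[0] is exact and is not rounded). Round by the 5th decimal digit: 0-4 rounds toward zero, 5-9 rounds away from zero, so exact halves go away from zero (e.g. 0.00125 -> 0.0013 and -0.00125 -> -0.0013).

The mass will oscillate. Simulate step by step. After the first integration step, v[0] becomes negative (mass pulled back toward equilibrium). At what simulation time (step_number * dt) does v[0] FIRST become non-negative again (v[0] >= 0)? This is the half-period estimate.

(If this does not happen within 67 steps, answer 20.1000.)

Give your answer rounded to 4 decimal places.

Answer: 2.7000

Derivation:
Step 0: x=[5.9000] v=[0.0000]
Step 1: x=[5.6705] v=[-0.7650]
Step 2: x=[5.2425] v=[-1.4267]
Step 3: x=[4.6738] v=[-1.8958]
Step 4: x=[4.0411] v=[-2.1090]
Step 5: x=[3.4299] v=[-2.0375]
Step 6: x=[2.9226] v=[-1.6909]
Step 7: x=[2.5878] v=[-1.1161]
Step 8: x=[2.4706] v=[-0.3906]
Step 9: x=[2.5869] v=[0.3876]
First v>=0 after going negative at step 9, time=2.7000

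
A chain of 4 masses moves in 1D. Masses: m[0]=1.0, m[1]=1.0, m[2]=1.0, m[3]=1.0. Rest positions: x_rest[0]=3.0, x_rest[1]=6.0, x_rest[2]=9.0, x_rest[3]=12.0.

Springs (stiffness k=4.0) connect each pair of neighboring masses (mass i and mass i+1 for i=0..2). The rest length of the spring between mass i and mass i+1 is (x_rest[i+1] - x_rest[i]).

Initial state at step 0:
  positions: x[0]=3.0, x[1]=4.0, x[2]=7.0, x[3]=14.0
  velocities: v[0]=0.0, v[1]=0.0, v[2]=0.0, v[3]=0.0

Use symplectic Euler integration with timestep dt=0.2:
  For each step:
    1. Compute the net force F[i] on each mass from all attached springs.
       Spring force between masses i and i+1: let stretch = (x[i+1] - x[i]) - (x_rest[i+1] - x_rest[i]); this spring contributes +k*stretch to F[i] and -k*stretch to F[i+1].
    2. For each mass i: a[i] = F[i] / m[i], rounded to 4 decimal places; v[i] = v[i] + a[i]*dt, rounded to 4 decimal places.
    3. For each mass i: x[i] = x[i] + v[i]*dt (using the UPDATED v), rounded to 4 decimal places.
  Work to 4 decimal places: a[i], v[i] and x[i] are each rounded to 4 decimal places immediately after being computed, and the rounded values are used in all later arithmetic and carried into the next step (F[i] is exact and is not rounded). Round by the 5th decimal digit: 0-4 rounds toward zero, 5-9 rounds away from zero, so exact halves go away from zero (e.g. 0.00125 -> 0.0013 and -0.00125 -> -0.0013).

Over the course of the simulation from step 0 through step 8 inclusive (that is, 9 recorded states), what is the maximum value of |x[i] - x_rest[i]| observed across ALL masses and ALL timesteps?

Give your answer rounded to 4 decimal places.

Step 0: x=[3.0000 4.0000 7.0000 14.0000] v=[0.0000 0.0000 0.0000 0.0000]
Step 1: x=[2.6800 4.3200 7.6400 13.3600] v=[-1.6000 1.6000 3.2000 -3.2000]
Step 2: x=[2.1424 4.9088 8.6640 12.2848] v=[-2.6880 2.9440 5.1200 -5.3760]
Step 3: x=[1.5674 5.6558 9.6665 11.1103] v=[-2.8749 3.7350 5.0125 -5.8726]
Step 4: x=[1.1666 6.3904 10.2583 10.1848] v=[-2.0042 3.6728 2.9590 -4.6276]
Step 5: x=[1.1216 6.9080 10.2195 9.7510] v=[-0.2252 2.5881 -0.1941 -2.1688]
Step 6: x=[1.5224 7.0296 9.5759 9.8722] v=[2.0039 0.6082 -3.2181 0.6060]
Step 7: x=[2.3243 6.6775 8.5723 10.4260] v=[4.0097 -1.7605 -5.0181 2.7690]
Step 8: x=[3.3428 5.9321 7.5621 11.1632] v=[5.0923 -3.7272 -5.0510 3.6860]
Max displacement = 2.2490

Answer: 2.2490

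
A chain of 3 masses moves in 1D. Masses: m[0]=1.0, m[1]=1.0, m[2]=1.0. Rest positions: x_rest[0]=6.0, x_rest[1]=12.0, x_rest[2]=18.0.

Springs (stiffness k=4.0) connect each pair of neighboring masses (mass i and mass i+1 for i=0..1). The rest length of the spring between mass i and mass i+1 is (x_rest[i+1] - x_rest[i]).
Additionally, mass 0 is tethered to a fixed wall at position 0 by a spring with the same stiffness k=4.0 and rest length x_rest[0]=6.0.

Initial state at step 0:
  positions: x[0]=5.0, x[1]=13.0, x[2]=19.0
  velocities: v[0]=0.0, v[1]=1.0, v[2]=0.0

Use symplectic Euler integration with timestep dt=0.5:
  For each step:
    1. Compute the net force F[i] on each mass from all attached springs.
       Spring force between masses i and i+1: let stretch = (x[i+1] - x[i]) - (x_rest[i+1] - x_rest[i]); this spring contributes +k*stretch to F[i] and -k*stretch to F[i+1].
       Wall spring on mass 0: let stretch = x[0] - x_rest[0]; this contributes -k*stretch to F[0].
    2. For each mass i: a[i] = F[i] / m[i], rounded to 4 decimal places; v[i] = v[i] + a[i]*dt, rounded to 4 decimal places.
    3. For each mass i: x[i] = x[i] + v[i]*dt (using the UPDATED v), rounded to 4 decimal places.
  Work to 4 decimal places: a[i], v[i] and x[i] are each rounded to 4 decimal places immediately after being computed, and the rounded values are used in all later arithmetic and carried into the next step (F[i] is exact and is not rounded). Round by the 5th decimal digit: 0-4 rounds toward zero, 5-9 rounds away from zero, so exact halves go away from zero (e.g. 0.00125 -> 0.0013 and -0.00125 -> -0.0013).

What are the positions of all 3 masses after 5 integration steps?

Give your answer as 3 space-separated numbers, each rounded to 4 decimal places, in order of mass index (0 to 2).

Answer: 4.5000 13.0000 17.5000

Derivation:
Step 0: x=[5.0000 13.0000 19.0000] v=[0.0000 1.0000 0.0000]
Step 1: x=[8.0000 11.5000 19.0000] v=[6.0000 -3.0000 0.0000]
Step 2: x=[6.5000 14.0000 17.5000] v=[-3.0000 5.0000 -3.0000]
Step 3: x=[6.0000 12.5000 18.5000] v=[-1.0000 -3.0000 2.0000]
Step 4: x=[6.0000 10.5000 19.5000] v=[0.0000 -4.0000 2.0000]
Step 5: x=[4.5000 13.0000 17.5000] v=[-3.0000 5.0000 -4.0000]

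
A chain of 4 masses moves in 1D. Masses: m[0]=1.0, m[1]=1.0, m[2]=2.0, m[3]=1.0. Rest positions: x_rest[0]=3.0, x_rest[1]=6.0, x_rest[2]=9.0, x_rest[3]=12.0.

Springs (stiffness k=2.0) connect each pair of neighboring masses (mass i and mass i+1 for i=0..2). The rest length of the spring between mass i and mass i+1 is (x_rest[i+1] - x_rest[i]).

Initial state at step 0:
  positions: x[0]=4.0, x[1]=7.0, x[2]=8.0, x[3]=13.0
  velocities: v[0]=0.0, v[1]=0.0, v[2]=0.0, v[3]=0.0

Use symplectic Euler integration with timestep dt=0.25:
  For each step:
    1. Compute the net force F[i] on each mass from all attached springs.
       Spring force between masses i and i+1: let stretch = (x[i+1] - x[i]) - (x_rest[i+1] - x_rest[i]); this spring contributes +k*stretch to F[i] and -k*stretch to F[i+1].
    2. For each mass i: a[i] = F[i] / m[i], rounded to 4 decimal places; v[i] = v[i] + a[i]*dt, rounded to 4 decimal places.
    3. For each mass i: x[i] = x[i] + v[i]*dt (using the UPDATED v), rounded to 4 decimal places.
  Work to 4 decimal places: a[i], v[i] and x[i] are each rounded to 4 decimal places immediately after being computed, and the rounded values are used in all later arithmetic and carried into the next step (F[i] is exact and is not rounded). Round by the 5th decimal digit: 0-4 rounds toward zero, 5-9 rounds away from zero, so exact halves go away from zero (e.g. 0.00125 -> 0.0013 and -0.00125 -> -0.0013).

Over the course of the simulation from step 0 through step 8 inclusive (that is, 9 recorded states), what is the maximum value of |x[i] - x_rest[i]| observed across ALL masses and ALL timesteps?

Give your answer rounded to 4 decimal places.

Answer: 1.1285

Derivation:
Step 0: x=[4.0000 7.0000 8.0000 13.0000] v=[0.0000 0.0000 0.0000 0.0000]
Step 1: x=[4.0000 6.7500 8.2500 12.7500] v=[0.0000 -1.0000 1.0000 -1.0000]
Step 2: x=[3.9688 6.3438 8.6875 12.3125] v=[-0.1250 -1.6250 1.7500 -1.7500]
Step 3: x=[3.8594 5.9336 9.2051 11.7969] v=[-0.4375 -1.6407 2.0703 -2.0625]
Step 4: x=[3.6343 5.6731 9.6802 11.3323] v=[-0.9004 -1.0421 1.9004 -1.8584]
Step 5: x=[3.2891 5.6586 10.0081 11.0362] v=[-1.3810 -0.0580 1.3117 -1.1845]
Step 6: x=[2.8650 5.8916 10.1285 10.9866] v=[-1.6963 0.9320 0.4814 -0.1986]
Step 7: x=[2.4443 6.2759 10.0377 11.2047] v=[-1.6830 1.5372 -0.3633 0.8724]
Step 8: x=[2.1275 6.6515 9.7847 11.6519] v=[-1.2672 1.5023 -1.0120 1.7889]
Max displacement = 1.1285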